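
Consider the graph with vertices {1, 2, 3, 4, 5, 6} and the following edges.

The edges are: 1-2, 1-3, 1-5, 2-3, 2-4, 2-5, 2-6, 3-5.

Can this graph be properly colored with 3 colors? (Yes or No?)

1, 2, 3, 5 form a clique, so at least 4 colors are needed.
So 3 colors are not enough.

No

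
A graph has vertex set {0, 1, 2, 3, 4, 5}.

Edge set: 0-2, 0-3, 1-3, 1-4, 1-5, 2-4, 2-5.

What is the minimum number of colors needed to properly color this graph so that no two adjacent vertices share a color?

3

The cycle 2-0-3-1-4-2 has odd length 5, so it cannot be 2-colored; at least 3 colors are needed.
A valid assignment using 3 colors: 0=c, 1=a, 2=a, 3=b, 4=b, 5=b. No two adjacent vertices share a color.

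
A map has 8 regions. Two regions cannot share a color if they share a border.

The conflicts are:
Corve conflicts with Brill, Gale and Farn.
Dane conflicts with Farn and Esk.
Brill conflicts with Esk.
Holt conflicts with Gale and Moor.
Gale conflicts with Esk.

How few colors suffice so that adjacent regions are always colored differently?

The cycle Dane-Esk-Gale-Corve-Farn-Dane has odd length 5, so it cannot be 2-colored; at least 3 colors are needed.
A valid assignment using 3 colors: Corve=2, Dane=1, Brill=1, Holt=2, Gale=1, Moor=1, Farn=3, Esk=2. Each listed conflict is separated.

3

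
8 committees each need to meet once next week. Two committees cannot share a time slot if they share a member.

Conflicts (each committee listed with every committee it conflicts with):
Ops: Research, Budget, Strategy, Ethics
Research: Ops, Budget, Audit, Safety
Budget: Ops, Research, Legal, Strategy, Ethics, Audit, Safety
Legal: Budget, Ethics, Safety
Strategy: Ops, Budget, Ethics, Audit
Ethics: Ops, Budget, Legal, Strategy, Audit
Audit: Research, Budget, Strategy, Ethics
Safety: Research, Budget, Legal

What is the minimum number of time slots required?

4

Budget, Strategy, Ethics, Audit pairwise conflict, so at least 4 time slots are needed.
4 time slots suffice: time slot 1 → {Budget}; time slot 2 → {Research, Ethics}; time slot 3 → {Ops, Audit, Safety}; time slot 4 → {Legal, Strategy}. Every pair that conflicts lands in different time slots.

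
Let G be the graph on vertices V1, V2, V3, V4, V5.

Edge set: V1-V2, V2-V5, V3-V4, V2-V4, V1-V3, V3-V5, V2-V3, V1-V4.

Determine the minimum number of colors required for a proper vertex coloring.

4

V1, V2, V3, V4 are mutually adjacent (a clique of size 4), so at least 4 colors are needed.
4 colors suffice: color red → {V2}; color blue → {V3}; color green → {V1, V5}; color yellow → {V4}. Each edge has distinct colors on its endpoints.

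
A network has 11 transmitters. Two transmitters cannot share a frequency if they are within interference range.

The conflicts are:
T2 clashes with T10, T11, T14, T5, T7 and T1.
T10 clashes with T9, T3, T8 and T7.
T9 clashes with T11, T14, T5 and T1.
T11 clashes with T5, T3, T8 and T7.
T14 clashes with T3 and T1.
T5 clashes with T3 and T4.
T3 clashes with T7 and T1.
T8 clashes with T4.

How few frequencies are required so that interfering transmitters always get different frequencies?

T2, T14, T1 all conflict with each other, so at least 3 frequencies are needed.
3 frequencies suffice: T2=1, T10=2, T9=1, T11=2, T14=2, T5=3, T3=1, T8=1, T4=2, T7=3, T1=3. No two conflicting transmitters share a frequency.

3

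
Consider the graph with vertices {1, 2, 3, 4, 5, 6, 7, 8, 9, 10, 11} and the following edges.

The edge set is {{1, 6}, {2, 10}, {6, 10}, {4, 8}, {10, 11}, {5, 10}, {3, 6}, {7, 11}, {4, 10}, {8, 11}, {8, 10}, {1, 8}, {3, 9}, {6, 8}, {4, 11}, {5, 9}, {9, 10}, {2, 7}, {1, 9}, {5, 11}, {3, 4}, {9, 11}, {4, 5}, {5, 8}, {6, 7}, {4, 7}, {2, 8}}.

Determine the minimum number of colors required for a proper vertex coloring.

5

4, 5, 8, 10, 11 form a clique, so at least 5 colors are needed.
One proper 5-coloring: 1=b, 2=c, 3=b, 4=c, 5=e, 6=c, 7=a, 8=a, 9=a, 10=b, 11=d. Every edge joins two different colors.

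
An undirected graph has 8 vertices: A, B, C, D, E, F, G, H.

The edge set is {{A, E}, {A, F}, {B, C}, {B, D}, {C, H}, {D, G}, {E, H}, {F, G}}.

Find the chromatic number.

B and C are adjacent, so at least 2 colors are needed.
2 colors suffice: color 1 → {C, D, E, F}; color 2 → {A, B, G, H}. No two adjacent vertices share a color.

2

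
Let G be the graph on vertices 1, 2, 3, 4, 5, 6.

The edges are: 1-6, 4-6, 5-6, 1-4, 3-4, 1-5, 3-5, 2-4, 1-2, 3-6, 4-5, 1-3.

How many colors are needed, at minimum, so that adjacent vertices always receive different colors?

1, 3, 4, 5, 6 form a clique, so at least 5 colors are needed.
5 colors suffice: 1=a, 2=c, 3=d, 4=b, 5=e, 6=c. No two adjacent vertices share a color.

5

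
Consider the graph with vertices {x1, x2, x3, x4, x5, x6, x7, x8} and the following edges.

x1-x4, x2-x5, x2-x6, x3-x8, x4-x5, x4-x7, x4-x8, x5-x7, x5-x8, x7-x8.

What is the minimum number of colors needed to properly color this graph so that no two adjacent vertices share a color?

x4, x5, x7, x8 form a clique, so at least 4 colors are needed.
4 colors suffice: x1=1, x2=1, x3=2, x4=3, x5=2, x6=2, x7=4, x8=1. Each edge has distinct colors on its endpoints.

4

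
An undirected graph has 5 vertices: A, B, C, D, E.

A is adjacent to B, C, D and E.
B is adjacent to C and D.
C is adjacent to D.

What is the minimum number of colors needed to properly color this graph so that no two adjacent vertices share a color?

4

A, B, C, D are mutually adjacent (a clique of size 4), so at least 4 colors are needed.
One proper 4-coloring: A=red, B=yellow, C=green, D=blue, E=blue. No two adjacent vertices share a color.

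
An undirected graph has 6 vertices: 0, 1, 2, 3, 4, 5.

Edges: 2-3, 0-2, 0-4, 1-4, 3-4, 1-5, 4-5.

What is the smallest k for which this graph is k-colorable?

1, 4, 5 form a triangle, so at least 3 colors are needed.
3 colors suffice: color red → {2, 4}; color blue → {0, 3, 5}; color green → {1}. Every edge joins two different colors.

3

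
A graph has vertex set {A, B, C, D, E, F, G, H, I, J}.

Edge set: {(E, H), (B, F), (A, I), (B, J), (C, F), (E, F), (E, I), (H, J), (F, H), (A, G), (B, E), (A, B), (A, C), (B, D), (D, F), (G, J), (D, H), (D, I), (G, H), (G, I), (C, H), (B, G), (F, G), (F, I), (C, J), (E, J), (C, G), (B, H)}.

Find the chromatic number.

B, D, F, H are mutually adjacent (a clique of size 4), so at least 4 colors are needed.
4 colors suffice: color red → {A, F, J}; color blue → {H, I}; color green → {B, C}; color yellow → {D, E, G}. Every edge joins two different colors.

4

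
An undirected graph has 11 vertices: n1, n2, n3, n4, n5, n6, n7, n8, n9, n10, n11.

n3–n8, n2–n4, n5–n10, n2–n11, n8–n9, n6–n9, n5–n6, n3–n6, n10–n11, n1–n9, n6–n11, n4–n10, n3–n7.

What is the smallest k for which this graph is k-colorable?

n3 and n6 are adjacent, so at least 2 colors are needed.
2 colors suffice: n1=1, n2=1, n3=2, n4=2, n5=2, n6=1, n7=1, n8=1, n9=2, n10=1, n11=2. Every edge joins two different colors.

2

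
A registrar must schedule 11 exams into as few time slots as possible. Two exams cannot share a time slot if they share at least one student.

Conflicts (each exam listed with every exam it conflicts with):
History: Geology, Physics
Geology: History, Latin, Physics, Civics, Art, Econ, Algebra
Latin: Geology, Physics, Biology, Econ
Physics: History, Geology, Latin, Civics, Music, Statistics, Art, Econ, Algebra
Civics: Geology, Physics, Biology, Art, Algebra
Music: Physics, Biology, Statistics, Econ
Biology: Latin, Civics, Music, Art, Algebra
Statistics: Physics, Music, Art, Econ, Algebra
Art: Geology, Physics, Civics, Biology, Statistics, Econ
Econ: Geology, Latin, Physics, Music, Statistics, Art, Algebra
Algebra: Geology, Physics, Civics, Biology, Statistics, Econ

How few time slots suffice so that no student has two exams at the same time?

4

Geology, Physics, Civics, Algebra all conflict with each other, so at least 4 time slots are needed.
4 time slots suffice: History=3, Geology=2, Latin=4, Physics=1, Civics=3, Music=4, Biology=1, Statistics=2, Art=4, Econ=3, Algebra=4. No two conflicting exams share a time slot.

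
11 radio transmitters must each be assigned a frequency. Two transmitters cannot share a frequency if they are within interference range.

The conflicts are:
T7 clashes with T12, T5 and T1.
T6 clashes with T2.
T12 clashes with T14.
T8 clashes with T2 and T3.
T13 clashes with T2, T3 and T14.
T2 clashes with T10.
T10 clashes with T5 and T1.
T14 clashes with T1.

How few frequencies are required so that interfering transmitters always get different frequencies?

The cycle T10-T2-T13-T14-T1-T10 has odd length 5, so it cannot be 2-colored; at least 3 frequencies are needed.
3 frequencies suffice: T7=1, T6=2, T12=2, T8=2, T13=2, T2=1, T3=1, T10=2, T5=3, T14=1, T1=3. Every pair that conflicts lands in different frequencies.

3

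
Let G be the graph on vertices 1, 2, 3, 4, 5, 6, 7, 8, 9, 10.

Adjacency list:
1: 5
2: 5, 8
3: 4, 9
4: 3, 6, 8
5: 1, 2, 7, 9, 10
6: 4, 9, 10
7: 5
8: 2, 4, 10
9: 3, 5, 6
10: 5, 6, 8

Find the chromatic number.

2

1 and 5 are adjacent, so at least 2 colors are needed.
2 colors suffice: 1=b, 2=b, 3=a, 4=b, 5=a, 6=a, 7=b, 8=a, 9=b, 10=b. No two adjacent vertices share a color.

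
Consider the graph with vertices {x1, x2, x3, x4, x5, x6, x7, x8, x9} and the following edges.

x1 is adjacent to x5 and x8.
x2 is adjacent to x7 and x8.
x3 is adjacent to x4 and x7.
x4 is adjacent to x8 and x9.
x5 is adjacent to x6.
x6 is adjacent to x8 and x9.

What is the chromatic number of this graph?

The cycle x8-x4-x3-x7-x2-x8 has odd length 5, so it cannot be 2-colored; at least 3 colors are needed.
3 colors suffice: color 1 → {x3, x5, x8, x9}; color 2 → {x1, x2, x4, x6}; color 3 → {x7}. No two adjacent vertices share a color.

3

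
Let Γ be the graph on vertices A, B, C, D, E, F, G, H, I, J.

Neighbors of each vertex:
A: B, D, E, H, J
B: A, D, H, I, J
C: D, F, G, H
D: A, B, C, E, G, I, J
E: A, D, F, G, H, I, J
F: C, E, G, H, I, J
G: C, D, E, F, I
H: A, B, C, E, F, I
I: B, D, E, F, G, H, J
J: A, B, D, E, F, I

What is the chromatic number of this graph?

4

E, F, G, I are pairwise adjacent (a clique of size 4), so at least 4 colors are needed.
One proper 4-coloring: A=2, B=1, C=1, D=3, E=1, F=3, G=4, H=4, I=2, J=4. Every edge joins two different colors.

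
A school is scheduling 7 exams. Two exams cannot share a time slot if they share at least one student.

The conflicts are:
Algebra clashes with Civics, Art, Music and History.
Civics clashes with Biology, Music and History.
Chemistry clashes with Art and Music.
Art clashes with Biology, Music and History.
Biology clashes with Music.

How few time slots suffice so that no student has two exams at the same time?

3

Algebra, Civics, History are mutually in conflict, so at least 3 time slots are needed.
3 time slots suffice: time slot 1 → {Music, History}; time slot 2 → {Civics, Art}; time slot 3 → {Algebra, Chemistry, Biology}. Each listed conflict is separated.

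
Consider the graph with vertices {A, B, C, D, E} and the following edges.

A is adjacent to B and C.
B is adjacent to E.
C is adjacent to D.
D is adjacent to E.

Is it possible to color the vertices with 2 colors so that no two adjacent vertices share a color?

No

The cycle C-A-B-E-D-C has odd length 5, so it cannot be 2-colored; at least 3 colors are needed.
So 2 colors are not enough.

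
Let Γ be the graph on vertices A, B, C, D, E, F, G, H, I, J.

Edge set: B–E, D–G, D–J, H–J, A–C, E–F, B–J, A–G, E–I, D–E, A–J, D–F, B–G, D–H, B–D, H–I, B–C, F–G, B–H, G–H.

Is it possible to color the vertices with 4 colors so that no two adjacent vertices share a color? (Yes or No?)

Yes

The chromatic number is 4. B, D, G, H are pairwise adjacent (a clique of size 4), so at least 4 colors are needed.
One proper 4-coloring: A=red, B=blue, C=green, D=red, E=green, F=blue, G=green, H=yellow, I=red, J=green.
That is already a proper 4-coloring.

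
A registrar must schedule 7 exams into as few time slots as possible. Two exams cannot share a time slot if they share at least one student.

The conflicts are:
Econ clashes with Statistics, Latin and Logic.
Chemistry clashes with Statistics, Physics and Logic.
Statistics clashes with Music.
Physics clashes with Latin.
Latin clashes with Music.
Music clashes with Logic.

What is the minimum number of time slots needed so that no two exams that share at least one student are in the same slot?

3

The cycle Chemistry-Logic-Econ-Latin-Physics-Chemistry has odd length 5, so it cannot be 2-colored; at least 3 time slots are needed.
Using 3 time slots: Econ=1, Chemistry=1, Statistics=2, Physics=3, Latin=2, Music=1, Logic=2. No two conflicting exams share a time slot.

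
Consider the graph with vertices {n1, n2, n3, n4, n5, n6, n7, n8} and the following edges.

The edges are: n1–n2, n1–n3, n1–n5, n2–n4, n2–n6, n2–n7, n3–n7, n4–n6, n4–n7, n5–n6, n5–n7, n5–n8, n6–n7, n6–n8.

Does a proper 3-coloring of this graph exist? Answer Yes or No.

No

n2, n4, n6, n7 form a clique, so at least 4 colors are needed.
So 3 colors are not enough.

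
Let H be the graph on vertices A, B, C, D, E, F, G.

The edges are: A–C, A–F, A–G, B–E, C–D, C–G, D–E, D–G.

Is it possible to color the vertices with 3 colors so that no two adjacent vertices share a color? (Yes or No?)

Yes

The chromatic number is 3. C, D, G form a triangle, so at least 3 colors are needed.
3 colors suffice: A=2, B=2, C=1, D=2, E=1, F=1, G=3.
That is already a proper 3-coloring.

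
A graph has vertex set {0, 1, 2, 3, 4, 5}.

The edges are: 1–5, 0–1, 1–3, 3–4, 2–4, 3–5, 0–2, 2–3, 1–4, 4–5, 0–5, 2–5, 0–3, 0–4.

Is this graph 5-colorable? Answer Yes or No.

The chromatic number is 5. 0, 2, 3, 4, 5 form a clique, so at least 5 colors are needed.
5 colors suffice: color red → {4}; color blue → {0}; color green → {3}; color yellow → {5}; color purple → {1, 2}.
That is already a proper 5-coloring.

Yes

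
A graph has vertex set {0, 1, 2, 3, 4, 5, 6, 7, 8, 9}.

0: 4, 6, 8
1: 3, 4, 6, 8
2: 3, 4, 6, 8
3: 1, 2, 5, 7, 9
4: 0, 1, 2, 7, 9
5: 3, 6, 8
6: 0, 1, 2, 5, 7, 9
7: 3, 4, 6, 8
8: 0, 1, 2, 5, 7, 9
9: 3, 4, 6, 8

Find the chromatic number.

2

3 and 9 are adjacent, so at least 2 colors are needed.
2 colors suffice: color a → {3, 4, 6, 8}; color b → {0, 1, 2, 5, 7, 9}. Every edge joins two different colors.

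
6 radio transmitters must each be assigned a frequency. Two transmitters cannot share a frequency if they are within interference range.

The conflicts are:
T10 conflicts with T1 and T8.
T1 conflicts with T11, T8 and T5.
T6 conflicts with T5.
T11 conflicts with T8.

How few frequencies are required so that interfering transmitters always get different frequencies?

3

T10, T1, T8 are mutually in conflict, so at least 3 frequencies are needed.
A valid assignment using 3 frequencies: T10=3, T1=1, T6=1, T11=3, T8=2, T5=2. No two conflicting transmitters share a frequency.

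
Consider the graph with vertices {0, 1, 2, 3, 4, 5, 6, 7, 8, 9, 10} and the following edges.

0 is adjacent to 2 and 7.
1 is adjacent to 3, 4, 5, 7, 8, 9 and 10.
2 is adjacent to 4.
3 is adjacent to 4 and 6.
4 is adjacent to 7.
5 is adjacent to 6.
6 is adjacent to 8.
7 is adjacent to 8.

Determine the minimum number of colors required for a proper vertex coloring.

1, 3, 4 are mutually adjacent, so at least 3 colors are needed.
3 colors suffice: color a → {1, 2, 6}; color b → {0, 4, 5, 8, 9, 10}; color c → {3, 7}. Every edge joins two different colors.

3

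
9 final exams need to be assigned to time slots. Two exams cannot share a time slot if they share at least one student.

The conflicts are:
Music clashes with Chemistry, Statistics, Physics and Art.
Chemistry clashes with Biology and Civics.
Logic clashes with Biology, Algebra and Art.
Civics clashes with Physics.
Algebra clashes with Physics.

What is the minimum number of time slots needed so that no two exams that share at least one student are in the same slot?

The cycle Music-Art-Logic-Algebra-Physics-Music has odd length 5, so it cannot be 2-colored; at least 3 time slots are needed.
3 time slots suffice: time slot 1 → {Music, Logic, Civics}; time slot 2 → {Chemistry, Statistics, Physics, Art}; time slot 3 → {Biology, Algebra}. No two conflicting exams share a time slot.

3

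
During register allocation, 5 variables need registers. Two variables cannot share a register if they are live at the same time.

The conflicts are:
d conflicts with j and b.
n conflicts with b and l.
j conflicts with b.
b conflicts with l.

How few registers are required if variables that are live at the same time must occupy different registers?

3

d, j, b pairwise conflict, so at least 3 registers are needed.
3 registers suffice: register 1 → {b}; register 2 → {d, n}; register 3 → {j, l}. No two conflicting variables share a register.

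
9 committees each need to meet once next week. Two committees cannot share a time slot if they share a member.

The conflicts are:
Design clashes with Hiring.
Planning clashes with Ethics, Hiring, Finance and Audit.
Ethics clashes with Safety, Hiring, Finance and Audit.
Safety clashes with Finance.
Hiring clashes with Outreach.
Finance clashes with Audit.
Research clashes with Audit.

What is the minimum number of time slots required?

Planning, Ethics, Finance, Audit are mutually in conflict, so at least 4 time slots are needed.
A valid assignment using 4 time slots: Design=1, Planning=2, Ethics=1, Safety=2, Hiring=3, Finance=4, Research=1, Audit=3, Outreach=1. No two conflicting committees share a time slot.

4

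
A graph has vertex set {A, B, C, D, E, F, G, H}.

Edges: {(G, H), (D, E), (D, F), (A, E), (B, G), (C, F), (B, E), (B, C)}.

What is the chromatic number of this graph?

The cycle E-D-F-C-B-E has odd length 5, so it cannot be 2-colored; at least 3 colors are needed.
3 colors suffice: color 1 → {E, F, G}; color 2 → {A, B, D, H}; color 3 → {C}. Every edge joins two different colors.

3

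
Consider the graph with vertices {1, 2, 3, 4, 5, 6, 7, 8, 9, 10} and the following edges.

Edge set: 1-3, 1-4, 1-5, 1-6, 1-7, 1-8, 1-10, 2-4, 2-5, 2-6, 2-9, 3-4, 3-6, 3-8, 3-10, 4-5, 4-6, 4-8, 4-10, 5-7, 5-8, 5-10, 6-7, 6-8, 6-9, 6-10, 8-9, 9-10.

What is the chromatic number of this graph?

1, 3, 4, 6, 8 are mutually adjacent (a clique of size 5), so at least 5 colors are needed.
5 colors suffice: color red → {5, 6}; color blue → {1, 2}; color green → {4, 7, 9}; color yellow → {8, 10}; color purple → {3}. Each edge has distinct colors on its endpoints.

5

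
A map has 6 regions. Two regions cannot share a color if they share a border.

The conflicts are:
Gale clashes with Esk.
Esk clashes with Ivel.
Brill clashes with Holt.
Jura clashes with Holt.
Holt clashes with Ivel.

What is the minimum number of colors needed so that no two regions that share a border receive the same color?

2

Holt and Ivel conflict, so at least 2 colors are needed.
A valid assignment using 2 colors: Gale=2, Esk=1, Brill=2, Jura=2, Holt=1, Ivel=2. Every pair that conflicts lands in different colors.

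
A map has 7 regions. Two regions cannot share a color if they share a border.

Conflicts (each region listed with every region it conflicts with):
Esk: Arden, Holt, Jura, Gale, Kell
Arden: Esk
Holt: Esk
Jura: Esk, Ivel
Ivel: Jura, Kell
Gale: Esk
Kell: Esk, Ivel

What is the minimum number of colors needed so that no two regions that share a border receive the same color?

Esk and Arden conflict, so at least 2 colors are needed.
2 colors suffice: Esk=1, Arden=2, Holt=2, Jura=2, Ivel=1, Gale=2, Kell=2. Each listed conflict is separated.

2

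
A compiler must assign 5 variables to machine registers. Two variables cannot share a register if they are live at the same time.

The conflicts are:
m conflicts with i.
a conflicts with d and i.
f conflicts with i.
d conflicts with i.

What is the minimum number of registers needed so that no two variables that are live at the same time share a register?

3

a, d, i pairwise conflict, so at least 3 registers are needed.
3 registers suffice: m=2, a=2, f=2, d=3, i=1. Every pair that conflicts lands in different registers.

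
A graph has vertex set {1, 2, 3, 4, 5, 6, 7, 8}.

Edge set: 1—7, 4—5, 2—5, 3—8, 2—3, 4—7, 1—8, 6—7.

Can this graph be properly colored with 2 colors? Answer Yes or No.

The cycle 8-3-2-5-4-7-1-8 has odd length 7, so it cannot be 2-colored; at least 3 colors are needed.
So 2 colors are not enough.

No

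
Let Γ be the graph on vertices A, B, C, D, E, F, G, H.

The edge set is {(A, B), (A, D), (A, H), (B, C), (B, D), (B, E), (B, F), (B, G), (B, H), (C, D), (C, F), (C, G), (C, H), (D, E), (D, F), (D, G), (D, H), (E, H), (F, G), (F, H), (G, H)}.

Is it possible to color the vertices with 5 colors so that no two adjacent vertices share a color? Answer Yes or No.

B, C, D, F, G, H are mutually adjacent (a clique of size 6), so at least 6 colors are needed.
So 5 colors are not enough.

No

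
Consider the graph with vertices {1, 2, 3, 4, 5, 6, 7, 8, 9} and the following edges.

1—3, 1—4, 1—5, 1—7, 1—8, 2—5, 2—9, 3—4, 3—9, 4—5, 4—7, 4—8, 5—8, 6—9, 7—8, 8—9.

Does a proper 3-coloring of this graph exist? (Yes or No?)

1, 4, 5, 8 are pairwise adjacent (a clique of size 4), so at least 4 colors are needed.
So 3 colors are not enough.

No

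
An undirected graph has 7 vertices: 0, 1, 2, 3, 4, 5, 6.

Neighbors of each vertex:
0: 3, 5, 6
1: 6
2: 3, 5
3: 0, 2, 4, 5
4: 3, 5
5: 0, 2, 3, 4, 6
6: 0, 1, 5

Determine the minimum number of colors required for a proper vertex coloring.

2, 3, 5 are mutually adjacent, so at least 3 colors are needed.
One proper 3-coloring: 0=green, 1=red, 2=green, 3=blue, 4=green, 5=red, 6=blue. Every edge joins two different colors.

3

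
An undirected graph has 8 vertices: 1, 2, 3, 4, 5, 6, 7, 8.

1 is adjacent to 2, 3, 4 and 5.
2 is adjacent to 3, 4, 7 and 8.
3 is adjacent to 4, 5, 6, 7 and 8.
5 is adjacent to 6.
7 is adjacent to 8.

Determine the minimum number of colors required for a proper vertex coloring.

2, 3, 7, 8 form a clique, so at least 4 colors are needed.
4 colors suffice: 1=green, 2=blue, 3=red, 4=yellow, 5=blue, 6=green, 7=yellow, 8=green. No two adjacent vertices share a color.

4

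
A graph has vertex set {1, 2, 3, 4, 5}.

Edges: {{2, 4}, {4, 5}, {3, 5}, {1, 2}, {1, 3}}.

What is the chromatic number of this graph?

The cycle 3-1-2-4-5-3 has odd length 5, so it cannot be 2-colored; at least 3 colors are needed.
3 colors suffice: color red → {2, 5}; color blue → {1, 4}; color green → {3}. No two adjacent vertices share a color.

3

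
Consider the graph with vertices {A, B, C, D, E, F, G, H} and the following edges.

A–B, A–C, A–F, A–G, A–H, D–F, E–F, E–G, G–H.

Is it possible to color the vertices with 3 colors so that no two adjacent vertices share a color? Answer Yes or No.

Yes

The chromatic number is 3. A, G, H are pairwise adjacent, so at least 3 colors are needed.
3 colors suffice: color 1 → {A, D, E}; color 2 → {B, C, F, G}; color 3 → {H}.
That is already a proper 3-coloring.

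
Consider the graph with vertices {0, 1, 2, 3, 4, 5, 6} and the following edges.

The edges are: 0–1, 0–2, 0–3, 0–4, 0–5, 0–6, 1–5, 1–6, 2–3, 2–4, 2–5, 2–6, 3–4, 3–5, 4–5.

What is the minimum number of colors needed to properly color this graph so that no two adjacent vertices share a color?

0, 2, 3, 4, 5 are mutually adjacent (a clique of size 5), so at least 5 colors are needed.
5 colors suffice: color red → {0}; color blue → {1, 2}; color green → {5, 6}; color yellow → {3}; color purple → {4}. Each edge has distinct colors on its endpoints.

5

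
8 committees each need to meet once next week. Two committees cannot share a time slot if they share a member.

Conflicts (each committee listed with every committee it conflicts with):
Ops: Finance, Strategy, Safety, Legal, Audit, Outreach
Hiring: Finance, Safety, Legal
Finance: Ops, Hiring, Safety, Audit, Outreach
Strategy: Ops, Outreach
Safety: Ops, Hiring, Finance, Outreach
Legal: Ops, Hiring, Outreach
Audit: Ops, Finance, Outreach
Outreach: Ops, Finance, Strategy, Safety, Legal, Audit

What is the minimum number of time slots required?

Ops, Finance, Audit, Outreach are mutually in conflict, so at least 4 time slots are needed.
Using 4 time slots: Ops=2, Hiring=1, Finance=3, Strategy=3, Safety=4, Legal=3, Audit=4, Outreach=1. Each listed conflict is separated.

4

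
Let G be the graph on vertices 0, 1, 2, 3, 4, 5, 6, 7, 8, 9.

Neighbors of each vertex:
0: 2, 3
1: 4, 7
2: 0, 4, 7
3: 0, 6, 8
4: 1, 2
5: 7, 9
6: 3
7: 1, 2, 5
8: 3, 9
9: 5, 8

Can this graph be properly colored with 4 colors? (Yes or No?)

Yes

The chromatic number is 3. The cycle 8-3-0-2-7-5-9-8 has odd length 7, so it cannot be 2-colored; at least 3 colors are needed.
3 colors suffice: color red → {1, 2, 3, 5}; color blue → {0, 4, 6, 7, 9}; color green → {8}.
Since 4 ≥ 3, a proper 4-coloring certainly exists.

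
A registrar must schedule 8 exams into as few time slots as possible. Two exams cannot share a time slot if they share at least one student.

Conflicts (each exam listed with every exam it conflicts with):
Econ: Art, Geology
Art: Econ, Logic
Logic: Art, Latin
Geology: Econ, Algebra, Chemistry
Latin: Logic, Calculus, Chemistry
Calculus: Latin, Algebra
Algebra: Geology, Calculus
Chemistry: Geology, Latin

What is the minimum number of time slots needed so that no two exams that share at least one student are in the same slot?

The cycle Calculus-Latin-Chemistry-Geology-Algebra-Calculus has odd length 5, so it cannot be 2-colored; at least 3 time slots are needed.
3 time slots suffice: time slot 1 → {Art, Geology, Latin}; time slot 2 → {Econ, Logic, Calculus, Chemistry}; time slot 3 → {Algebra}. Every pair that conflicts lands in different time slots.

3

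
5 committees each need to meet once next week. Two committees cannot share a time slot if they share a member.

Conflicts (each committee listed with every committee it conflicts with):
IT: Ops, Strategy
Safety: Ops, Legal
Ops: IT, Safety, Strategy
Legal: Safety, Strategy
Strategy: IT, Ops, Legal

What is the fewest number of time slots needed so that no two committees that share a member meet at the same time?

IT, Ops, Strategy pairwise conflict, so at least 3 time slots are needed.
3 time slots suffice: time slot 1 → {Ops, Legal}; time slot 2 → {Safety, Strategy}; time slot 3 → {IT}. Every pair that conflicts lands in different time slots.

3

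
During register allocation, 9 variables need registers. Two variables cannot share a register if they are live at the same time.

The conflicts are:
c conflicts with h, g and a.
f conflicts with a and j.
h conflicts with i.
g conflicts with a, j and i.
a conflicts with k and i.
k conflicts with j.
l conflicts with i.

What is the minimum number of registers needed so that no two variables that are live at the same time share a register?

g, a, i all conflict with each other, so at least 3 registers are needed.
3 registers suffice: register 1 → {h, a, j, l}; register 2 → {f, g, k}; register 3 → {c, i}. No two conflicting variables share a register.

3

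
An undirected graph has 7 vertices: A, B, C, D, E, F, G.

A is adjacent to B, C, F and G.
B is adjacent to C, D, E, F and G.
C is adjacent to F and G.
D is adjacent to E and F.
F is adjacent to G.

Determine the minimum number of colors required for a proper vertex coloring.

5

A, B, C, F, G form a clique, so at least 5 colors are needed.
5 colors suffice: color 1 → {B}; color 2 → {E, F}; color 3 → {D, G}; color 4 → {C}; color 5 → {A}. Every edge joins two different colors.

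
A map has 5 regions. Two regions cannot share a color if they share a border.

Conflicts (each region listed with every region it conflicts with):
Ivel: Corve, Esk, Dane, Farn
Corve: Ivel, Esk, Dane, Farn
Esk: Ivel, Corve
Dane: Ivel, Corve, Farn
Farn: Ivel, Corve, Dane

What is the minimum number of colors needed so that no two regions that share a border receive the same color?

4

Ivel, Corve, Dane, Farn pairwise conflict, so at least 4 colors are needed.
4 colors suffice: color 1 → {Corve}; color 2 → {Ivel}; color 3 → {Esk, Farn}; color 4 → {Dane}. Each listed conflict is separated.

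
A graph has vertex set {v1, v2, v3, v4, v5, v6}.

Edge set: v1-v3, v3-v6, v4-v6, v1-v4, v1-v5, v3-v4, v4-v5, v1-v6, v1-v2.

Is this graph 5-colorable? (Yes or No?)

Yes

The chromatic number is 4. v1, v3, v4, v6 are pairwise adjacent (a clique of size 4), so at least 4 colors are needed.
4 colors suffice: color 1 → {v1}; color 2 → {v2, v4}; color 3 → {v5, v6}; color 4 → {v3}.
Since 5 ≥ 4, a proper 5-coloring certainly exists.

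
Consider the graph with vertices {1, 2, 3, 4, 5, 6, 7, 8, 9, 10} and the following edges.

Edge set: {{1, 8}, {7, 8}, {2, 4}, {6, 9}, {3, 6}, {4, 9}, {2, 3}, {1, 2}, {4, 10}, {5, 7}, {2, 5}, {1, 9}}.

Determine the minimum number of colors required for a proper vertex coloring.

3

The cycle 2-1-8-7-5-2 has odd length 5, so it cannot be 2-colored; at least 3 colors are needed.
3 colors suffice: color a → {2, 8, 9, 10}; color b → {1, 4, 5, 6}; color c → {3, 7}. Each edge has distinct colors on its endpoints.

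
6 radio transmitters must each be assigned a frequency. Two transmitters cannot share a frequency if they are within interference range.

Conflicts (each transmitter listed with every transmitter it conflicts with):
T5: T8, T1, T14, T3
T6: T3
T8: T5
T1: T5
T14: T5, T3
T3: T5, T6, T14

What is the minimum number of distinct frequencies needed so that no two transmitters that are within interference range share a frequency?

T5, T14, T3 pairwise conflict, so at least 3 frequencies are needed.
3 frequencies suffice: T5=1, T6=1, T8=2, T1=2, T14=3, T3=2. No two conflicting transmitters share a frequency.

3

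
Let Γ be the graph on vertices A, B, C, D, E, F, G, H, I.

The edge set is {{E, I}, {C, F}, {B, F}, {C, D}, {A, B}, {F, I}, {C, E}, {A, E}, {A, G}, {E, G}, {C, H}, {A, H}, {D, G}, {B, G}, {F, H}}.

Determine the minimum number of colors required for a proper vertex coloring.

A, B, G are pairwise adjacent, so at least 3 colors are needed.
One proper 3-coloring: A=1, B=3, C=2, D=1, E=3, F=1, G=2, H=3, I=2. No two adjacent vertices share a color.

3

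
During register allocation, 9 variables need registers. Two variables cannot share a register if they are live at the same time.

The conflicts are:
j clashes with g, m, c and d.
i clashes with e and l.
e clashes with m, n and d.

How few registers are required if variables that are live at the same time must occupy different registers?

2

e and n conflict, so at least 2 registers are needed.
2 registers suffice: j=1, i=2, e=1, g=2, m=2, c=2, n=2, d=2, l=1. No two conflicting variables share a register.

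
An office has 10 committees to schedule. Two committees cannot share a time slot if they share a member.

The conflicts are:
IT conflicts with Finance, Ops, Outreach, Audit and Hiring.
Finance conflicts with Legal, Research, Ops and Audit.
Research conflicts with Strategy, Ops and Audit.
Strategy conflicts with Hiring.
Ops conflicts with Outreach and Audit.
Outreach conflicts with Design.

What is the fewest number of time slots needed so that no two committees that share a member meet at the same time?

IT, Finance, Ops, Audit are mutually in conflict, so at least 4 time slots are needed.
4 time slots suffice: time slot 1 → {Finance, Strategy, Outreach}; time slot 2 → {IT, Legal, Research, Design}; time slot 3 → {Ops, Hiring}; time slot 4 → {Audit}. No two conflicting committees share a time slot.

4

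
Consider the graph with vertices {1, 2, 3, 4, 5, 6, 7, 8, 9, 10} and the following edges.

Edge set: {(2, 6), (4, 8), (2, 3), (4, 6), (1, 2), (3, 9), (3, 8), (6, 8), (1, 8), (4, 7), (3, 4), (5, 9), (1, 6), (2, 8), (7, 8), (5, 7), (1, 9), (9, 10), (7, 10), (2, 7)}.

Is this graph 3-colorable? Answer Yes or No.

1, 2, 6, 8 are pairwise adjacent (a clique of size 4), so at least 4 colors are needed.
So 3 colors are not enough.

No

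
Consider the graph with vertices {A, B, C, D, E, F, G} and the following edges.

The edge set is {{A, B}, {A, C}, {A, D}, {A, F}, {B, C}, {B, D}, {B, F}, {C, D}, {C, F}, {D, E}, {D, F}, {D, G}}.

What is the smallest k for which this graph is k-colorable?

5

A, B, C, D, F form a clique, so at least 5 colors are needed.
5 colors suffice: color 1 → {D}; color 2 → {B, E, G}; color 3 → {F}; color 4 → {A}; color 5 → {C}. No two adjacent vertices share a color.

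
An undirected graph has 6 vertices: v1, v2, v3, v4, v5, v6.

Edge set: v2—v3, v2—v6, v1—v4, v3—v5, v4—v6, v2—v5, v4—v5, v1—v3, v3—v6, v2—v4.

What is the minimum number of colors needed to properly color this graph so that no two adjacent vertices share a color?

3

v2, v4, v6 are pairwise adjacent, so at least 3 colors are needed.
One proper 3-coloring: v1=blue, v2=blue, v3=red, v4=red, v5=green, v6=green. Every edge joins two different colors.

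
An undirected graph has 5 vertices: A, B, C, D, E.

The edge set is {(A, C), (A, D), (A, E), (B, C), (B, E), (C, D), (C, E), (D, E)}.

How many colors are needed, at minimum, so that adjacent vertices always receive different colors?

A, C, D, E form a clique, so at least 4 colors are needed.
4 colors suffice: color 1 → {C}; color 2 → {E}; color 3 → {B, D}; color 4 → {A}. Every edge joins two different colors.

4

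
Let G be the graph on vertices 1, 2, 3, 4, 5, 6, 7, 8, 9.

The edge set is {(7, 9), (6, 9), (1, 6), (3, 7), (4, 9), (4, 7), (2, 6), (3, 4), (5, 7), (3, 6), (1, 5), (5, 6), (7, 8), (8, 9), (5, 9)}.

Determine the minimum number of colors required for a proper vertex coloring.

4, 7, 9 form a triangle, so at least 3 colors are needed.
3 colors suffice: 1=blue, 2=blue, 3=blue, 4=green, 5=green, 6=red, 7=red, 8=green, 9=blue. No two adjacent vertices share a color.

3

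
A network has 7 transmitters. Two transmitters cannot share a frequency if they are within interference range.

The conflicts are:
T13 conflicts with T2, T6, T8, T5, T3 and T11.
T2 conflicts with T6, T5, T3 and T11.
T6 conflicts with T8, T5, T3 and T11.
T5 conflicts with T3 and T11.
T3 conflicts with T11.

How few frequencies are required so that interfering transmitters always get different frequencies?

T13, T2, T6, T5, T3, T11 are mutually in conflict, so at least 6 frequencies are needed.
Using 6 frequencies: T13=1, T2=5, T6=2, T8=3, T5=4, T3=3, T11=6. Each listed conflict is separated.

6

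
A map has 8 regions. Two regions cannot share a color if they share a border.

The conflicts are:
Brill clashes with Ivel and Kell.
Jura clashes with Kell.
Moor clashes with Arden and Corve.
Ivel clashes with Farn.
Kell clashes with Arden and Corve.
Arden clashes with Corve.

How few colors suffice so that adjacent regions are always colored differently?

Kell, Arden, Corve are mutually in conflict, so at least 3 colors are needed.
3 colors suffice: color 1 → {Moor, Ivel, Kell}; color 2 → {Brill, Jura, Farn, Arden}; color 3 → {Corve}. Each listed conflict is separated.

3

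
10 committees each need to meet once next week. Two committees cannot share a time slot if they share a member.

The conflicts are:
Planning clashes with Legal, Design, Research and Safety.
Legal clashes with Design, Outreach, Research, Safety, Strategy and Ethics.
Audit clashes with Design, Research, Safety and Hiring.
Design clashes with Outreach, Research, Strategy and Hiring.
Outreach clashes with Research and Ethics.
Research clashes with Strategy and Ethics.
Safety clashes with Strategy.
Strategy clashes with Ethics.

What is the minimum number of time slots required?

Legal, Outreach, Research, Ethics are mutually in conflict, so at least 4 time slots are needed.
4 time slots suffice: Planning=4, Legal=3, Audit=3, Design=2, Outreach=4, Research=1, Safety=1, Strategy=4, Ethics=2, Hiring=1. Each listed conflict is separated.

4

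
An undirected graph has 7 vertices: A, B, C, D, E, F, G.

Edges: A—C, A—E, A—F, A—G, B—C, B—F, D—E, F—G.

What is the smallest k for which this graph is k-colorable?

3

A, F, G are mutually adjacent, so at least 3 colors are needed.
A valid assignment using 3 colors: A=1, B=1, C=2, D=1, E=2, F=2, G=3. Each edge has distinct colors on its endpoints.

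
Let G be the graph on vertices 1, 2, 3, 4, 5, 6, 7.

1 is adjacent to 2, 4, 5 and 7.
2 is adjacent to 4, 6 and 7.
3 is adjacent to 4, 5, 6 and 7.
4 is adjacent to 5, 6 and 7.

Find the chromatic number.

1, 2, 4, 7 are mutually adjacent (a clique of size 4), so at least 4 colors are needed.
One proper 4-coloring: 1=green, 2=yellow, 3=green, 4=red, 5=blue, 6=blue, 7=blue. No two adjacent vertices share a color.

4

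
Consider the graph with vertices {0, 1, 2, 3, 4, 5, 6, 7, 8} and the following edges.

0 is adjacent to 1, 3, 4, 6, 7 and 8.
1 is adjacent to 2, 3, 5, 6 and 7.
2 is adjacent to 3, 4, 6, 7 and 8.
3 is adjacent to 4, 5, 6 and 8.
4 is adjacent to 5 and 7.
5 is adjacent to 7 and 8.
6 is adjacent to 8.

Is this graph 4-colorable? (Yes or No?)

Yes

The chromatic number is 4. 0, 1, 3, 6 are mutually adjacent (a clique of size 4), so at least 4 colors are needed.
4 colors suffice: color red → {3, 7}; color blue → {0, 2, 5}; color green → {1, 4, 8}; color yellow → {6}.
That is already a proper 4-coloring.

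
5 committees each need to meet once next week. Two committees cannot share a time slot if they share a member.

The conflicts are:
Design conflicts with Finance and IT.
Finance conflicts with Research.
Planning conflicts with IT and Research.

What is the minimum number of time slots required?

3

The cycle IT-Design-Finance-Research-Planning-IT has odd length 5, so it cannot be 2-colored; at least 3 time slots are needed.
3 time slots suffice: time slot 1 → {Finance, Planning}; time slot 2 → {Design, Research}; time slot 3 → {IT}. No two conflicting committees share a time slot.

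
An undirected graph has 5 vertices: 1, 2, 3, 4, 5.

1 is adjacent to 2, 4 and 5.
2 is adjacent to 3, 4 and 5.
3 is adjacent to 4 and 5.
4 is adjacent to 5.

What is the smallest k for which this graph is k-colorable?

4

1, 2, 4, 5 are pairwise adjacent (a clique of size 4), so at least 4 colors are needed.
4 colors suffice: color a → {2}; color b → {4}; color c → {5}; color d → {1, 3}. Every edge joins two different colors.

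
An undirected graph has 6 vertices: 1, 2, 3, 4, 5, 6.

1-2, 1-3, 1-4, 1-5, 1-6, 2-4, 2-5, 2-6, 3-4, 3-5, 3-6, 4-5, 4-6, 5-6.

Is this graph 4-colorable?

1, 2, 4, 5, 6 are pairwise adjacent (a clique of size 5), so at least 5 colors are needed.
So 4 colors are not enough.

No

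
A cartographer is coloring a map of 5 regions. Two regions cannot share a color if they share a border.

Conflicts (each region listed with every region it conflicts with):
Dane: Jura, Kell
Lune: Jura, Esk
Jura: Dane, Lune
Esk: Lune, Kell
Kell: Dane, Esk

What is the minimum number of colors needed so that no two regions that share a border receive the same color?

3

The cycle Dane-Kell-Esk-Lune-Jura-Dane has odd length 5, so it cannot be 2-colored; at least 3 colors are needed.
One proper 3-coloring: Dane=3, Lune=2, Jura=1, Esk=1, Kell=2. No two conflicting regions share a color.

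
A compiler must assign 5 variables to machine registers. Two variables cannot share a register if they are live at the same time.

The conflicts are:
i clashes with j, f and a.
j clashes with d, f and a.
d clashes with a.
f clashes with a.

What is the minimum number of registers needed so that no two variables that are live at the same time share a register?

i, j, f, a all conflict with each other, so at least 4 registers are needed.
4 registers suffice: i=4, j=1, d=3, f=3, a=2. Every pair that conflicts lands in different registers.

4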